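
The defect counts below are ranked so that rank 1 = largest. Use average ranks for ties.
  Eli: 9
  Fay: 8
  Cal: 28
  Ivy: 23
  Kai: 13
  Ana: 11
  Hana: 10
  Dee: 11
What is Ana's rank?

4.5

Sorted (descending): 28, 23, 13, 11, 11, 10, 9, 8
The 2 values of 11 occupy positions 4–5 → average rank (4+5)/2 = 4.5.
Ana has value 11 → rank 4.5.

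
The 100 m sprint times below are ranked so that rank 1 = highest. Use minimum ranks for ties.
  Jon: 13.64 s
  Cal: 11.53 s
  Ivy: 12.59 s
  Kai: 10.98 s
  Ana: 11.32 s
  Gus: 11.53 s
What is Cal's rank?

Sorted (descending): 13.64, 12.59, 11.53, 11.53, 11.32, 10.98
The 2 values of 11.53 occupy positions 3–4 → each gets rank 3.
Cal has value 11.53 s → rank 3.

3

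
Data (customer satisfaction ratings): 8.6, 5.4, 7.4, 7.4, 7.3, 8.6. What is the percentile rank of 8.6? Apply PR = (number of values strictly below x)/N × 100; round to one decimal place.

N = 6.
Strictly below 8.6: 4. Equal to 8.6: 2.
PR = 4/6 × 100 = 66.7

66.7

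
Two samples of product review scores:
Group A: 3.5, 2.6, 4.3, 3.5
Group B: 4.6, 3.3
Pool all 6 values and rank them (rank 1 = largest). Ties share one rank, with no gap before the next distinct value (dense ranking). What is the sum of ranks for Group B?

5

Sorted (descending): 4.6, 4.3, 3.5, 3.5, 3.3, 2.6
The 2 values of 3.5 share dense rank 3.
Remaining distinct values take the next consecutive integers.
Group B values → pooled ranks: 4.6→1, 3.3→4
Rank sum = 1 + 4 = 5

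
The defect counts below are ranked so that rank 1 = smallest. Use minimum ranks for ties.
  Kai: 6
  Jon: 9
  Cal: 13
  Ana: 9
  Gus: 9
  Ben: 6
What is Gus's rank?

Sorted (ascending): 6, 6, 9, 9, 9, 13
The 2 values of 6 occupy positions 1–2 → each gets rank 1.
The 3 values of 9 occupy positions 3–5 → each gets rank 3.
Gus has value 9 → rank 3.

3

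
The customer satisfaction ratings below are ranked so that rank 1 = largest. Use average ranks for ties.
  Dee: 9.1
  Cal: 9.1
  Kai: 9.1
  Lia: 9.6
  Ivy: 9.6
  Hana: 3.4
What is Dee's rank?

Sorted (descending): 9.6, 9.6, 9.1, 9.1, 9.1, 3.4
The 2 values of 9.6 occupy positions 1–2 → average rank (1+2)/2 = 1.5.
The 3 values of 9.1 occupy positions 3–5 → average rank 4.
Dee has value 9.1 → rank 4.

4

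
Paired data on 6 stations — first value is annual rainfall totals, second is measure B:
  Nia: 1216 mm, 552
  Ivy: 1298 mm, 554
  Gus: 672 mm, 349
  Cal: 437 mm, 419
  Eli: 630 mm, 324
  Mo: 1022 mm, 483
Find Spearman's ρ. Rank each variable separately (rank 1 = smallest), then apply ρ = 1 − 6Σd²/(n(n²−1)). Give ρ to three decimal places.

0.829

Ranks of variable 1: 5, 6, 3, 1, 2, 4
Ranks of variable 2: 5, 6, 2, 3, 1, 4
d = r₁ − r₂: 0, 0, 1, -2, 1, 0
d²: 0, 0, 1, 4, 1, 0; Σd² = 6
ρ = 1 − 6·6/(6·35) = 1 − 36/210 = 0.829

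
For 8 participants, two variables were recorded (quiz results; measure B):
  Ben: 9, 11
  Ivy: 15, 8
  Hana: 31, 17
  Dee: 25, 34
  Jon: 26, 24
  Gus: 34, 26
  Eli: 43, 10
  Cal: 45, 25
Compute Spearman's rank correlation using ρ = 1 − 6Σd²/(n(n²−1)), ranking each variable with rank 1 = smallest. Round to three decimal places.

0.262

Ranks of variable 1: 1, 2, 5, 3, 4, 6, 7, 8
Ranks of variable 2: 3, 1, 4, 8, 5, 7, 2, 6
d = r₁ − r₂: -2, 1, 1, -5, -1, -1, 5, 2
d²: 4, 1, 1, 25, 1, 1, 25, 4; Σd² = 62
ρ = 1 − 6·62/(8·63) = 1 − 372/504 = 0.262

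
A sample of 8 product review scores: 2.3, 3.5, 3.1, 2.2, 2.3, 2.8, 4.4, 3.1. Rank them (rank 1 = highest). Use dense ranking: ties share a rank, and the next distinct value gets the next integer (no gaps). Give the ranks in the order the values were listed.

5, 2, 3, 6, 5, 4, 1, 3

Sorted (descending): 4.4, 3.5, 3.1, 3.1, 2.8, 2.3, 2.3, 2.2
The 2 values of 3.1 share dense rank 3.
The 2 values of 2.3 share dense rank 5.
Remaining distinct values take the next consecutive integers.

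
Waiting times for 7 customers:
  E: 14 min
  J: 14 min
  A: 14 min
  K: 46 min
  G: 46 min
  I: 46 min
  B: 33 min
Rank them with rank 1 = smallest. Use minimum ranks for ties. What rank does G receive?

Sorted (ascending): 14, 14, 14, 33, 46, 46, 46
The 3 values of 14 occupy positions 1–3 → each gets rank 1.
The 3 values of 46 occupy positions 5–7 → each gets rank 5.
G has value 46 min → rank 5.

5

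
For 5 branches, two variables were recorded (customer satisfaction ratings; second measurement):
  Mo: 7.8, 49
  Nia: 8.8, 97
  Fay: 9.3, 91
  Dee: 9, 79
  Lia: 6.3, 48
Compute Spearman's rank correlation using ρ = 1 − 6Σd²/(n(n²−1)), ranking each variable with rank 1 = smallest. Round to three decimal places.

0.700

Ranks of variable 1: 2, 3, 5, 4, 1
Ranks of variable 2: 2, 5, 4, 3, 1
d = r₁ − r₂: 0, -2, 1, 1, 0
d²: 0, 4, 1, 1, 0; Σd² = 6
ρ = 1 − 6·6/(5·24) = 1 − 36/120 = 0.700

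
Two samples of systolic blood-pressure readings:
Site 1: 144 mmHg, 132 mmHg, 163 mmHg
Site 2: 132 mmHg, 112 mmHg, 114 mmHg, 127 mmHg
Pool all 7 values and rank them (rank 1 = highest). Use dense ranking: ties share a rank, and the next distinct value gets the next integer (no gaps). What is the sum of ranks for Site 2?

18

Sorted (descending): 163, 144, 132, 132, 127, 114, 112
The 2 values of 132 share dense rank 3.
Remaining distinct values take the next consecutive integers.
Site 2 values → pooled ranks: 132→3, 112→6, 114→5, 127→4
Rank sum = 3 + 6 + 5 + 4 = 18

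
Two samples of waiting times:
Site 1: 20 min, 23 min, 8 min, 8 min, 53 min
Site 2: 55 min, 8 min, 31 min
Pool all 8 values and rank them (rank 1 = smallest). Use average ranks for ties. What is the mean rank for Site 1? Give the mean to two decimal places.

Sorted (ascending): 8, 8, 8, 20, 23, 31, 53, 55
The 3 values of 8 occupy positions 1–3 → average rank 2.
Site 1 values → pooled ranks: 20→4, 23→5, 8→2, 8→2, 53→7
Mean rank = (4 + 5 + 2 + 2 + 7) / 5 = 4.00

4.00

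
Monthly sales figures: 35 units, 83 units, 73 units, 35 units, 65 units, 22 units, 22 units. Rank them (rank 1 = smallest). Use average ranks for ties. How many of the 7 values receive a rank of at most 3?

2

Sorted (ascending): 22, 22, 35, 35, 65, 73, 83
The 2 values of 22 occupy positions 1–2 → average rank (1+2)/2 = 1.5.
The 2 values of 35 occupy positions 3–4 → average rank (3+4)/2 = 3.5.
Ranks ≤ 3: {1.5, 1.5} → 2 values.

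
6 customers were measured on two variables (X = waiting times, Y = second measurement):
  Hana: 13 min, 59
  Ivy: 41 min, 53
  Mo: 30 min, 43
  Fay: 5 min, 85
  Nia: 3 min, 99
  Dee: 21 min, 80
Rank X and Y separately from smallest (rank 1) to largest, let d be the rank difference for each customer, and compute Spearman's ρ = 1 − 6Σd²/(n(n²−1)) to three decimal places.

Ranks of variable 1: 3, 6, 5, 2, 1, 4
Ranks of variable 2: 3, 2, 1, 5, 6, 4
d = r₁ − r₂: 0, 4, 4, -3, -5, 0
d²: 0, 16, 16, 9, 25, 0; Σd² = 66
ρ = 1 − 6·66/(6·35) = 1 − 396/210 = -0.886

-0.886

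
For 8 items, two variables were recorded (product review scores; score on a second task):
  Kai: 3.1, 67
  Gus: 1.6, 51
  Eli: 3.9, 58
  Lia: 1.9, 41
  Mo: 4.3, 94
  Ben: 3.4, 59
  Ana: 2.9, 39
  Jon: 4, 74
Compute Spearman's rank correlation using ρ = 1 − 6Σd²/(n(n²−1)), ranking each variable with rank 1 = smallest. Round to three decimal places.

0.810

Ranks of variable 1: 4, 1, 6, 2, 8, 5, 3, 7
Ranks of variable 2: 6, 3, 4, 2, 8, 5, 1, 7
d = r₁ − r₂: -2, -2, 2, 0, 0, 0, 2, 0
d²: 4, 4, 4, 0, 0, 0, 4, 0; Σd² = 16
ρ = 1 − 6·16/(8·63) = 1 − 96/504 = 0.810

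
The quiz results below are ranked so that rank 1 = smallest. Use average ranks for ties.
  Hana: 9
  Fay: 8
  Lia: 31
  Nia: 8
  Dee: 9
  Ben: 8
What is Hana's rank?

4.5

Sorted (ascending): 8, 8, 8, 9, 9, 31
The 3 values of 8 occupy positions 1–3 → average rank 2.
The 2 values of 9 occupy positions 4–5 → average rank (4+5)/2 = 4.5.
Hana has value 9 → rank 4.5.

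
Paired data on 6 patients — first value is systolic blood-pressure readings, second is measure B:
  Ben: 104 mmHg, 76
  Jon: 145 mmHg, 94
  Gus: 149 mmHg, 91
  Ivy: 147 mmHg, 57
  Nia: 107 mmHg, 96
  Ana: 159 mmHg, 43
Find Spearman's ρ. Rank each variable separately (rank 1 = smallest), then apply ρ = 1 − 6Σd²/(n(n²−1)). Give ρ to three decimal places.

-0.543

Ranks of variable 1: 1, 3, 5, 4, 2, 6
Ranks of variable 2: 3, 5, 4, 2, 6, 1
d = r₁ − r₂: -2, -2, 1, 2, -4, 5
d²: 4, 4, 1, 4, 16, 25; Σd² = 54
ρ = 1 − 6·54/(6·35) = 1 − 324/210 = -0.543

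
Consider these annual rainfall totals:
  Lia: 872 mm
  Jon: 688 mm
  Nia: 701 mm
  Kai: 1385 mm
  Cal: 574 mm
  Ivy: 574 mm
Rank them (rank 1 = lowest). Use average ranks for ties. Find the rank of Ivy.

1.5

Sorted (ascending): 574, 574, 688, 701, 872, 1385
The 2 values of 574 occupy positions 1–2 → average rank (1+2)/2 = 1.5.
Ivy has value 574 mm → rank 1.5.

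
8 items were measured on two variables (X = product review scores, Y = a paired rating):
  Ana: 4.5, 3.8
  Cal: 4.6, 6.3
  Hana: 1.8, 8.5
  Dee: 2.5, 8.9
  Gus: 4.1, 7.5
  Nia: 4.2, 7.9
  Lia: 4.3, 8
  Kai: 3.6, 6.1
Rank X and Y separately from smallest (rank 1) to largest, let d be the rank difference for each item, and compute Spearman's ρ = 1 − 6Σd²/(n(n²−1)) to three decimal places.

Ranks of variable 1: 7, 8, 1, 2, 4, 5, 6, 3
Ranks of variable 2: 1, 3, 7, 8, 4, 5, 6, 2
d = r₁ − r₂: 6, 5, -6, -6, 0, 0, 0, 1
d²: 36, 25, 36, 36, 0, 0, 0, 1; Σd² = 134
ρ = 1 − 6·134/(8·63) = 1 − 804/504 = -0.595

-0.595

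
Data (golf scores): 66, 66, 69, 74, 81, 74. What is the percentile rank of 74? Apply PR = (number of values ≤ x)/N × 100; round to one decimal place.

N = 6.
Strictly below 74: 3. Equal to 74: 2.
PR = 5/6 × 100 = 83.3

83.3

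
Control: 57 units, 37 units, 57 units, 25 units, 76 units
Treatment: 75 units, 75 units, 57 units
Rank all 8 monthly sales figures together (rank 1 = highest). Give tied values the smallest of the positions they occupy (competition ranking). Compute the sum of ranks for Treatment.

8

Sorted (descending): 76, 75, 75, 57, 57, 57, 37, 25
The 2 values of 75 occupy positions 2–3 → each gets rank 2.
The 3 values of 57 occupy positions 4–6 → each gets rank 4.
Treatment values → pooled ranks: 75→2, 75→2, 57→4
Rank sum = 2 + 2 + 4 = 8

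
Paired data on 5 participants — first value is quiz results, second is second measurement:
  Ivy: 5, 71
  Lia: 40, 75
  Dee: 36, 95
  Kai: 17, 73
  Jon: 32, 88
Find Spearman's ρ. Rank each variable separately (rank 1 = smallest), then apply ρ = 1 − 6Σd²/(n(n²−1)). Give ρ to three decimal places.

0.700

Ranks of variable 1: 1, 5, 4, 2, 3
Ranks of variable 2: 1, 3, 5, 2, 4
d = r₁ − r₂: 0, 2, -1, 0, -1
d²: 0, 4, 1, 0, 1; Σd² = 6
ρ = 1 − 6·6/(5·24) = 1 − 36/120 = 0.700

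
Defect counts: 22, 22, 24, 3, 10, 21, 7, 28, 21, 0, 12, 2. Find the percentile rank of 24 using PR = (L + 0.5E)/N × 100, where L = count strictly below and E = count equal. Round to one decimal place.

N = 12.
Strictly below 24: 10. Equal to 24: 1.
PR = (10 + 0.5·1)/12 × 100 = 87.5

87.5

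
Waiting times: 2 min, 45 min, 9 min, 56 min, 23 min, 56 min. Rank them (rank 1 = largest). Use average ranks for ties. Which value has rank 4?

Sorted (descending): 56, 56, 45, 23, 9, 2
The 2 values of 56 occupy positions 1–2 → average rank (1+2)/2 = 1.5.
Rank 4 → value 23.

23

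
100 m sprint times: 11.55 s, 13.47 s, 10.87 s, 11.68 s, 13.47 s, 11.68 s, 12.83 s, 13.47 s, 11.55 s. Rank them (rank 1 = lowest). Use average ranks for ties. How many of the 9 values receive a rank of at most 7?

6

Sorted (ascending): 10.87, 11.55, 11.55, 11.68, 11.68, 12.83, 13.47, 13.47, 13.47
The 2 values of 11.55 occupy positions 2–3 → average rank (2+3)/2 = 2.5.
The 2 values of 11.68 occupy positions 4–5 → average rank (4+5)/2 = 4.5.
The 3 values of 13.47 occupy positions 7–9 → average rank 8.
Ranks ≤ 7: {1, 2.5, 2.5, 4.5, 4.5, 6} → 6 values.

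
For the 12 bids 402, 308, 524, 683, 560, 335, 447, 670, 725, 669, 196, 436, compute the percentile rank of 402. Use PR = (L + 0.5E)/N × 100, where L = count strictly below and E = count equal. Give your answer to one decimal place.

N = 12.
Strictly below 402: 3. Equal to 402: 1.
PR = (3 + 0.5·1)/12 × 100 = 29.2

29.2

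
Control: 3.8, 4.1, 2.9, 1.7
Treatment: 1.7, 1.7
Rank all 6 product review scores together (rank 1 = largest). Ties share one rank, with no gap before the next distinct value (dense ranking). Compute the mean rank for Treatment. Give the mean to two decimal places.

Sorted (descending): 4.1, 3.8, 2.9, 1.7, 1.7, 1.7
The 3 values of 1.7 share dense rank 4.
Remaining distinct values take the next consecutive integers.
Treatment values → pooled ranks: 1.7→4, 1.7→4
Mean rank = (4 + 4) / 2 = 4.00

4.00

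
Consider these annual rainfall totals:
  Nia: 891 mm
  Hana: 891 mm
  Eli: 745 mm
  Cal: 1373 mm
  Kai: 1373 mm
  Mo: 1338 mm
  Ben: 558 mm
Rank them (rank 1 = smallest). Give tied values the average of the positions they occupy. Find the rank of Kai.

Sorted (ascending): 558, 745, 891, 891, 1338, 1373, 1373
The 2 values of 891 occupy positions 3–4 → average rank (3+4)/2 = 3.5.
The 2 values of 1373 occupy positions 6–7 → average rank (6+7)/2 = 6.5.
Kai has value 1373 mm → rank 6.5.

6.5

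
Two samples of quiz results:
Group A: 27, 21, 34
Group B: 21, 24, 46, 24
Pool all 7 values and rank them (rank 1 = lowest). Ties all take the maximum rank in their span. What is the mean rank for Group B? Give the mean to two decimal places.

4.25

Sorted (ascending): 21, 21, 24, 24, 27, 34, 46
The 2 values of 21 occupy positions 1–2 → each gets rank 2.
The 2 values of 24 occupy positions 3–4 → each gets rank 4.
Group B values → pooled ranks: 21→2, 24→4, 46→7, 24→4
Mean rank = (2 + 4 + 7 + 4) / 4 = 4.25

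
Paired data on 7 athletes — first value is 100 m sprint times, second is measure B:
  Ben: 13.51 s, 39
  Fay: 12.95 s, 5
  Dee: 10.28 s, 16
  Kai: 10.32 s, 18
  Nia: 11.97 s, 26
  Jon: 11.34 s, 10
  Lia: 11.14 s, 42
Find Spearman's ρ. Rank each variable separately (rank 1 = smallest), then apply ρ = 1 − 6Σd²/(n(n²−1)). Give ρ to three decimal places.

0.036

Ranks of variable 1: 7, 6, 1, 2, 5, 4, 3
Ranks of variable 2: 6, 1, 3, 4, 5, 2, 7
d = r₁ − r₂: 1, 5, -2, -2, 0, 2, -4
d²: 1, 25, 4, 4, 0, 4, 16; Σd² = 54
ρ = 1 − 6·54/(7·48) = 1 − 324/336 = 0.036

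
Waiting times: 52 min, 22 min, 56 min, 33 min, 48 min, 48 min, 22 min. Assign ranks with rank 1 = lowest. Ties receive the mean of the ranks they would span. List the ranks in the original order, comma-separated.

Sorted (ascending): 22, 22, 33, 48, 48, 52, 56
The 2 values of 22 occupy positions 1–2 → average rank (1+2)/2 = 1.5.
The 2 values of 48 occupy positions 4–5 → average rank (4+5)/2 = 4.5.

6, 1.5, 7, 3, 4.5, 4.5, 1.5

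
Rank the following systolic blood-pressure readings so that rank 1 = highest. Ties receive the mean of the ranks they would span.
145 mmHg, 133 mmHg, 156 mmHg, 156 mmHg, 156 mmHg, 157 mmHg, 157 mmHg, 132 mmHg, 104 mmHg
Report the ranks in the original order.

6, 7, 4, 4, 4, 1.5, 1.5, 8, 9

Sorted (descending): 157, 157, 156, 156, 156, 145, 133, 132, 104
The 2 values of 157 occupy positions 1–2 → average rank (1+2)/2 = 1.5.
The 3 values of 156 occupy positions 3–5 → average rank 4.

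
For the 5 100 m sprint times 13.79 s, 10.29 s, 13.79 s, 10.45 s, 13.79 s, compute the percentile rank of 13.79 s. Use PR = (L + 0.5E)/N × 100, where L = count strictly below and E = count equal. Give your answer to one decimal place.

N = 5.
Strictly below 13.79: 2. Equal to 13.79: 3.
PR = (2 + 0.5·3)/5 × 100 = 70.0

70.0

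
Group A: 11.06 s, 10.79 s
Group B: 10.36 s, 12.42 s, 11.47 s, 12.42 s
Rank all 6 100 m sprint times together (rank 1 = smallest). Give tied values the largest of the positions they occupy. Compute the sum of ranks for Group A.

Sorted (ascending): 10.36, 10.79, 11.06, 11.47, 12.42, 12.42
The 2 values of 12.42 occupy positions 5–6 → each gets rank 6.
Group A values → pooled ranks: 11.06→3, 10.79→2
Rank sum = 3 + 2 = 5

5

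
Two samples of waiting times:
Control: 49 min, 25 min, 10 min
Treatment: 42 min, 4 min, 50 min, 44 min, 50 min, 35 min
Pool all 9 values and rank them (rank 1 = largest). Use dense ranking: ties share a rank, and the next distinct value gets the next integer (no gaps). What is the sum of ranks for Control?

15

Sorted (descending): 50, 50, 49, 44, 42, 35, 25, 10, 4
The 2 values of 50 share dense rank 1.
Remaining distinct values take the next consecutive integers.
Control values → pooled ranks: 49→2, 25→6, 10→7
Rank sum = 2 + 6 + 7 = 15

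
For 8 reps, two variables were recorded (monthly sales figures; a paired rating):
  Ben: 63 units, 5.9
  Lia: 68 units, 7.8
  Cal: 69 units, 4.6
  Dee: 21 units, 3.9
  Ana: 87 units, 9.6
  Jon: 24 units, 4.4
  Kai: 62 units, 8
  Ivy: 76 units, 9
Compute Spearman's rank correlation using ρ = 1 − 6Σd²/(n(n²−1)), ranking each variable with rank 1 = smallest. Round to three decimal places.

0.786

Ranks of variable 1: 4, 5, 6, 1, 8, 2, 3, 7
Ranks of variable 2: 4, 5, 3, 1, 8, 2, 6, 7
d = r₁ − r₂: 0, 0, 3, 0, 0, 0, -3, 0
d²: 0, 0, 9, 0, 0, 0, 9, 0; Σd² = 18
ρ = 1 − 6·18/(8·63) = 1 − 108/504 = 0.786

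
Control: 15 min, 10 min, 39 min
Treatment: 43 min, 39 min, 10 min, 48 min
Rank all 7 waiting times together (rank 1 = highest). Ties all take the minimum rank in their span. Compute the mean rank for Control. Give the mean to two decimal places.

Sorted (descending): 48, 43, 39, 39, 15, 10, 10
The 2 values of 39 occupy positions 3–4 → each gets rank 3.
The 2 values of 10 occupy positions 6–7 → each gets rank 6.
Control values → pooled ranks: 15→5, 10→6, 39→3
Mean rank = (5 + 6 + 3) / 3 = 4.67

4.67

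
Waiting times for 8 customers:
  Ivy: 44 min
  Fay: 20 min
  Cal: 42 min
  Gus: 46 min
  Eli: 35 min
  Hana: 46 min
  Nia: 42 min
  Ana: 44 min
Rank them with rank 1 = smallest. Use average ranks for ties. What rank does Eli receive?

2

Sorted (ascending): 20, 35, 42, 42, 44, 44, 46, 46
The 2 values of 42 occupy positions 3–4 → average rank (3+4)/2 = 3.5.
The 2 values of 44 occupy positions 5–6 → average rank (5+6)/2 = 5.5.
The 2 values of 46 occupy positions 7–8 → average rank (7+8)/2 = 7.5.
Eli has value 35 min → rank 2.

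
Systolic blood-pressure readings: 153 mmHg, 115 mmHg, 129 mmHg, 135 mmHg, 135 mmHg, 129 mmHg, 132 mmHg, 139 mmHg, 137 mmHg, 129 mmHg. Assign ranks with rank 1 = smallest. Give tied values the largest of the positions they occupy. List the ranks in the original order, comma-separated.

10, 1, 4, 7, 7, 4, 5, 9, 8, 4

Sorted (ascending): 115, 129, 129, 129, 132, 135, 135, 137, 139, 153
The 3 values of 129 occupy positions 2–4 → each gets rank 4.
The 2 values of 135 occupy positions 6–7 → each gets rank 7.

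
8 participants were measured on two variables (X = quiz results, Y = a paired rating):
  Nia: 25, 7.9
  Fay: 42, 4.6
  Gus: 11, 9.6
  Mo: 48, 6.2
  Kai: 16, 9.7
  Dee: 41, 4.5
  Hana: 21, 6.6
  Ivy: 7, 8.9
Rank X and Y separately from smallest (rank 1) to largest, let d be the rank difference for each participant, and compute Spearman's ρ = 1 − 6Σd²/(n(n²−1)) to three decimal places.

-0.786

Ranks of variable 1: 5, 7, 2, 8, 3, 6, 4, 1
Ranks of variable 2: 5, 2, 7, 3, 8, 1, 4, 6
d = r₁ − r₂: 0, 5, -5, 5, -5, 5, 0, -5
d²: 0, 25, 25, 25, 25, 25, 0, 25; Σd² = 150
ρ = 1 − 6·150/(8·63) = 1 − 900/504 = -0.786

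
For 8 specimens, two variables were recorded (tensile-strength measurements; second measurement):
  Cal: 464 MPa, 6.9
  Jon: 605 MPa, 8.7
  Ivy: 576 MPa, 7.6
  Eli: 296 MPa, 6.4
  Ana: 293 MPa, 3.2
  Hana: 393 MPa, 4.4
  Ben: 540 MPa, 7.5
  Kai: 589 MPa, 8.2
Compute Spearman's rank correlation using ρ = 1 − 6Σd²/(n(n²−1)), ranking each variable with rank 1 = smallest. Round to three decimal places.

Ranks of variable 1: 4, 8, 6, 2, 1, 3, 5, 7
Ranks of variable 2: 4, 8, 6, 3, 1, 2, 5, 7
d = r₁ − r₂: 0, 0, 0, -1, 0, 1, 0, 0
d²: 0, 0, 0, 1, 0, 1, 0, 0; Σd² = 2
ρ = 1 − 6·2/(8·63) = 1 − 12/504 = 0.976

0.976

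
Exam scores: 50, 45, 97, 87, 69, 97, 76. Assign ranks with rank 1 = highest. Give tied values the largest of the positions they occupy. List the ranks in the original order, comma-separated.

6, 7, 2, 3, 5, 2, 4

Sorted (descending): 97, 97, 87, 76, 69, 50, 45
The 2 values of 97 occupy positions 1–2 → each gets rank 2.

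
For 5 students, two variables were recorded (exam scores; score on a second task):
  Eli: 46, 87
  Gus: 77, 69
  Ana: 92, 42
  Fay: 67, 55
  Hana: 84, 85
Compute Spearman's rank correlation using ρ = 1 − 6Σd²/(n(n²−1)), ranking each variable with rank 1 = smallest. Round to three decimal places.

Ranks of variable 1: 1, 3, 5, 2, 4
Ranks of variable 2: 5, 3, 1, 2, 4
d = r₁ − r₂: -4, 0, 4, 0, 0
d²: 16, 0, 16, 0, 0; Σd² = 32
ρ = 1 − 6·32/(5·24) = 1 − 192/120 = -0.600

-0.600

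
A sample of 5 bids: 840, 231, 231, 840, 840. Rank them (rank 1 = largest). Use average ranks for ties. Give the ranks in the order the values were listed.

Sorted (descending): 840, 840, 840, 231, 231
The 3 values of 840 occupy positions 1–3 → average rank 2.
The 2 values of 231 occupy positions 4–5 → average rank (4+5)/2 = 4.5.

2, 4.5, 4.5, 2, 2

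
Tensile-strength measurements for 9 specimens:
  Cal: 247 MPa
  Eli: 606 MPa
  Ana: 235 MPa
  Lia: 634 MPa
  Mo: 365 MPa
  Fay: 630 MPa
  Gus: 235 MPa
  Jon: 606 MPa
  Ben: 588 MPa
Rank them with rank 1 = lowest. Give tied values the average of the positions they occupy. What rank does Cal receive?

Sorted (ascending): 235, 235, 247, 365, 588, 606, 606, 630, 634
The 2 values of 235 occupy positions 1–2 → average rank (1+2)/2 = 1.5.
The 2 values of 606 occupy positions 6–7 → average rank (6+7)/2 = 6.5.
Cal has value 247 MPa → rank 3.

3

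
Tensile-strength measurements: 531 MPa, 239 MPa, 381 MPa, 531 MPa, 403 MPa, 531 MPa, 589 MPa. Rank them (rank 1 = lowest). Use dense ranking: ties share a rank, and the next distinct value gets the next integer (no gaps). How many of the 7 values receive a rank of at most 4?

Sorted (ascending): 239, 381, 403, 531, 531, 531, 589
The 3 values of 531 share dense rank 4.
Remaining distinct values take the next consecutive integers.
Ranks ≤ 4: {1, 2, 3, 4, 4, 4} → 6 values.

6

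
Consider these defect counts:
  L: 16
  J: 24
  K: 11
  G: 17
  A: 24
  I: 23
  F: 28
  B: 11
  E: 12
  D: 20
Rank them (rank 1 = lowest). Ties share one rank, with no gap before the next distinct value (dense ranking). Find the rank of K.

Sorted (ascending): 11, 11, 12, 16, 17, 20, 23, 24, 24, 28
The 2 values of 11 share dense rank 1.
The 2 values of 24 share dense rank 7.
Remaining distinct values take the next consecutive integers.
K has value 11 → rank 1.

1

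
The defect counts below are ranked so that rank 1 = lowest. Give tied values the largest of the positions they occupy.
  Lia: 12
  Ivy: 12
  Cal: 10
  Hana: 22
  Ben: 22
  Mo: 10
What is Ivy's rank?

Sorted (ascending): 10, 10, 12, 12, 22, 22
The 2 values of 10 occupy positions 1–2 → each gets rank 2.
The 2 values of 12 occupy positions 3–4 → each gets rank 4.
The 2 values of 22 occupy positions 5–6 → each gets rank 6.
Ivy has value 12 → rank 4.

4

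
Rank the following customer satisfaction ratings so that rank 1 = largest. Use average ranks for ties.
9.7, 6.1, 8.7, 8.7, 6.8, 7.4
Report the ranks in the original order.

Sorted (descending): 9.7, 8.7, 8.7, 7.4, 6.8, 6.1
The 2 values of 8.7 occupy positions 2–3 → average rank (2+3)/2 = 2.5.

1, 6, 2.5, 2.5, 5, 4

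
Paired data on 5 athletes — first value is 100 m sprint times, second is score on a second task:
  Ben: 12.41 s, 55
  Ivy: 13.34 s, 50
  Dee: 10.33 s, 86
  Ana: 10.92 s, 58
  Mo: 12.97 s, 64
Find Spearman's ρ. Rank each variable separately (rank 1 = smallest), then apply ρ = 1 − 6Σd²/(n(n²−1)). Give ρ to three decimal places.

-0.700

Ranks of variable 1: 3, 5, 1, 2, 4
Ranks of variable 2: 2, 1, 5, 3, 4
d = r₁ − r₂: 1, 4, -4, -1, 0
d²: 1, 16, 16, 1, 0; Σd² = 34
ρ = 1 − 6·34/(5·24) = 1 − 204/120 = -0.700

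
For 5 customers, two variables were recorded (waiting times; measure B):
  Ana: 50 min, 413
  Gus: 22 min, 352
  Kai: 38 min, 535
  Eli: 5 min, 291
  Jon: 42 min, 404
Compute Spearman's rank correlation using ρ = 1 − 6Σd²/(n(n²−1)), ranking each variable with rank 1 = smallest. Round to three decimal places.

0.700

Ranks of variable 1: 5, 2, 3, 1, 4
Ranks of variable 2: 4, 2, 5, 1, 3
d = r₁ − r₂: 1, 0, -2, 0, 1
d²: 1, 0, 4, 0, 1; Σd² = 6
ρ = 1 − 6·6/(5·24) = 1 − 36/120 = 0.700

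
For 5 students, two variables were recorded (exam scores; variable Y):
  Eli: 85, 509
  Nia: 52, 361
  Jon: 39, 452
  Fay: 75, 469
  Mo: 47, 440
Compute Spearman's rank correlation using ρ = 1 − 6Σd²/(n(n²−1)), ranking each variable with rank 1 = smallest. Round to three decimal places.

Ranks of variable 1: 5, 3, 1, 4, 2
Ranks of variable 2: 5, 1, 3, 4, 2
d = r₁ − r₂: 0, 2, -2, 0, 0
d²: 0, 4, 4, 0, 0; Σd² = 8
ρ = 1 − 6·8/(5·24) = 1 − 48/120 = 0.600

0.600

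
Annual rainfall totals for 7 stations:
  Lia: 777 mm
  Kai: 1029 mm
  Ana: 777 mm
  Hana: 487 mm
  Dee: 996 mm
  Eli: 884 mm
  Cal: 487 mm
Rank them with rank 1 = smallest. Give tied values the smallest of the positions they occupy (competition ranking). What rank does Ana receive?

3

Sorted (ascending): 487, 487, 777, 777, 884, 996, 1029
The 2 values of 487 occupy positions 1–2 → each gets rank 1.
The 2 values of 777 occupy positions 3–4 → each gets rank 3.
Ana has value 777 mm → rank 3.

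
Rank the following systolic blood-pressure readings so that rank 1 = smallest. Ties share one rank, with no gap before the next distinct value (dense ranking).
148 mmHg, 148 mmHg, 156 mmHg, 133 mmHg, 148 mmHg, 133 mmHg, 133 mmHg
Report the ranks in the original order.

Sorted (ascending): 133, 133, 133, 148, 148, 148, 156
The 3 values of 133 share dense rank 1.
The 3 values of 148 share dense rank 2.
Remaining distinct values take the next consecutive integers.

2, 2, 3, 1, 2, 1, 1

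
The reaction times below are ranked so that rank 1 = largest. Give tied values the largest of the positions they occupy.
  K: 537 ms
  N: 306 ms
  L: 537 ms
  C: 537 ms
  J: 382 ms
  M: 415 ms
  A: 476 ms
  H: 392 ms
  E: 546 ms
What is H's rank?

7

Sorted (descending): 546, 537, 537, 537, 476, 415, 392, 382, 306
The 3 values of 537 occupy positions 2–4 → each gets rank 4.
H has value 392 ms → rank 7.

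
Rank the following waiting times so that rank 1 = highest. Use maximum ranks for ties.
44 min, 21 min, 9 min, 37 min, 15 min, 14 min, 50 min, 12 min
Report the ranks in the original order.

2, 4, 8, 3, 5, 6, 1, 7

Sorted (descending): 50, 44, 37, 21, 15, 14, 12, 9
No ties — each value takes its position as its rank.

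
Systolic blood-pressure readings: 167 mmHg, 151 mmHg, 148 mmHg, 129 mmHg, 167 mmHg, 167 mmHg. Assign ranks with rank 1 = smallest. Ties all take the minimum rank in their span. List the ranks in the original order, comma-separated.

4, 3, 2, 1, 4, 4

Sorted (ascending): 129, 148, 151, 167, 167, 167
The 3 values of 167 occupy positions 4–6 → each gets rank 4.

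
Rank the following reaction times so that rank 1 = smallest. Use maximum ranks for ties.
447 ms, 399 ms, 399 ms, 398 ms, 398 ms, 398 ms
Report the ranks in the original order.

6, 5, 5, 3, 3, 3

Sorted (ascending): 398, 398, 398, 399, 399, 447
The 3 values of 398 occupy positions 1–3 → each gets rank 3.
The 2 values of 399 occupy positions 4–5 → each gets rank 5.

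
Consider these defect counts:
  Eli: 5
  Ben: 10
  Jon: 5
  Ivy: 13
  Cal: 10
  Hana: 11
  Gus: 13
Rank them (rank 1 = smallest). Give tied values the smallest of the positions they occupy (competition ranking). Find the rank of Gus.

Sorted (ascending): 5, 5, 10, 10, 11, 13, 13
The 2 values of 5 occupy positions 1–2 → each gets rank 1.
The 2 values of 10 occupy positions 3–4 → each gets rank 3.
The 2 values of 13 occupy positions 6–7 → each gets rank 6.
Gus has value 13 → rank 6.

6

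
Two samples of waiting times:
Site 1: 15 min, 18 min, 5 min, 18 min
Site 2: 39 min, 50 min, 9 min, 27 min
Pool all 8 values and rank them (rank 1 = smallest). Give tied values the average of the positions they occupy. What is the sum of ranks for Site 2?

Sorted (ascending): 5, 9, 15, 18, 18, 27, 39, 50
The 2 values of 18 occupy positions 4–5 → average rank (4+5)/2 = 4.5.
Site 2 values → pooled ranks: 39→7, 50→8, 9→2, 27→6
Rank sum = 7 + 8 + 2 + 6 = 23

23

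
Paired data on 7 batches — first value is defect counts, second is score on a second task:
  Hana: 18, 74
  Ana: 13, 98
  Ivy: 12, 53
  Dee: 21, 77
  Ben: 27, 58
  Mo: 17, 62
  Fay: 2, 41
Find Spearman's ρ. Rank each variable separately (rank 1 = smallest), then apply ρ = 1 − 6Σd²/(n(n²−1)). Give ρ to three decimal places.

0.429

Ranks of variable 1: 5, 3, 2, 6, 7, 4, 1
Ranks of variable 2: 5, 7, 2, 6, 3, 4, 1
d = r₁ − r₂: 0, -4, 0, 0, 4, 0, 0
d²: 0, 16, 0, 0, 16, 0, 0; Σd² = 32
ρ = 1 − 6·32/(7·48) = 1 − 192/336 = 0.429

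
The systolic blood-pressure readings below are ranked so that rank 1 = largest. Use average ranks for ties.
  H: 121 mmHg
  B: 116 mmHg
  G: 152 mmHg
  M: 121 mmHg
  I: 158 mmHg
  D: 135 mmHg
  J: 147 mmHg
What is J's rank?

3

Sorted (descending): 158, 152, 147, 135, 121, 121, 116
The 2 values of 121 occupy positions 5–6 → average rank (5+6)/2 = 5.5.
J has value 147 mmHg → rank 3.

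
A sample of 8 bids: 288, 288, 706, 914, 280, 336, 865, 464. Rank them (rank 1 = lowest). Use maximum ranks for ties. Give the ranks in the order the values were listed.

Sorted (ascending): 280, 288, 288, 336, 464, 706, 865, 914
The 2 values of 288 occupy positions 2–3 → each gets rank 3.

3, 3, 6, 8, 1, 4, 7, 5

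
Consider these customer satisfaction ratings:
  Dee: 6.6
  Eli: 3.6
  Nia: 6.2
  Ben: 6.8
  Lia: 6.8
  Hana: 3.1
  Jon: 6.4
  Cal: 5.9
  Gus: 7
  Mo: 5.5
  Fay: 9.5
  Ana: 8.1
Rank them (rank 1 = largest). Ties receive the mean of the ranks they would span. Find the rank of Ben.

Sorted (descending): 9.5, 8.1, 7, 6.8, 6.8, 6.6, 6.4, 6.2, 5.9, 5.5, 3.6, 3.1
The 2 values of 6.8 occupy positions 4–5 → average rank (4+5)/2 = 4.5.
Ben has value 6.8 → rank 4.5.

4.5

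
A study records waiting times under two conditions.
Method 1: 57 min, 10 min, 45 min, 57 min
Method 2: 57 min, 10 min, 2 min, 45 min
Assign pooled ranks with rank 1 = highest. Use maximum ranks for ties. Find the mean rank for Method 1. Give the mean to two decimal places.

Sorted (descending): 57, 57, 57, 45, 45, 10, 10, 2
The 3 values of 57 occupy positions 1–3 → each gets rank 3.
The 2 values of 45 occupy positions 4–5 → each gets rank 5.
The 2 values of 10 occupy positions 6–7 → each gets rank 7.
Method 1 values → pooled ranks: 57→3, 10→7, 45→5, 57→3
Mean rank = (3 + 7 + 5 + 3) / 4 = 4.50

4.50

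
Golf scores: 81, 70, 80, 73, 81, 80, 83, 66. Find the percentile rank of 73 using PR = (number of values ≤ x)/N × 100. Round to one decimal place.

37.5

N = 8.
Strictly below 73: 2. Equal to 73: 1.
PR = 3/8 × 100 = 37.5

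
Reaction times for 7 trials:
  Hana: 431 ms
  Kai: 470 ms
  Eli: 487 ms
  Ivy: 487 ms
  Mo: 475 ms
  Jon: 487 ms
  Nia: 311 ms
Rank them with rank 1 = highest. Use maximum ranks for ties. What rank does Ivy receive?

Sorted (descending): 487, 487, 487, 475, 470, 431, 311
The 3 values of 487 occupy positions 1–3 → each gets rank 3.
Ivy has value 487 ms → rank 3.

3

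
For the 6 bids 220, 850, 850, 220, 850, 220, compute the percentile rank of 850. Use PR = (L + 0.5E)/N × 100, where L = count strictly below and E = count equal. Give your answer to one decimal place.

N = 6.
Strictly below 850: 3. Equal to 850: 3.
PR = (3 + 0.5·3)/6 × 100 = 75.0

75.0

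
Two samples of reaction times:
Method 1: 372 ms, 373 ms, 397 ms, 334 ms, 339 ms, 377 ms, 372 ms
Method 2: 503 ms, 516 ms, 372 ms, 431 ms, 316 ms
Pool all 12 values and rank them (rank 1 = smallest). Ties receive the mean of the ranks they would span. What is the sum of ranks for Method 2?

39

Sorted (ascending): 316, 334, 339, 372, 372, 372, 373, 377, 397, 431, 503, 516
The 3 values of 372 occupy positions 4–6 → average rank 5.
Method 2 values → pooled ranks: 503→11, 516→12, 372→5, 431→10, 316→1
Rank sum = 11 + 12 + 5 + 10 + 1 = 39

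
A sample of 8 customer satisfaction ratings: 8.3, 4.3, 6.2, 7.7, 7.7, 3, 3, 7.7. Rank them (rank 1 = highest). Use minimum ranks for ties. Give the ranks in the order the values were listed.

Sorted (descending): 8.3, 7.7, 7.7, 7.7, 6.2, 4.3, 3, 3
The 3 values of 7.7 occupy positions 2–4 → each gets rank 2.
The 2 values of 3 occupy positions 7–8 → each gets rank 7.

1, 6, 5, 2, 2, 7, 7, 2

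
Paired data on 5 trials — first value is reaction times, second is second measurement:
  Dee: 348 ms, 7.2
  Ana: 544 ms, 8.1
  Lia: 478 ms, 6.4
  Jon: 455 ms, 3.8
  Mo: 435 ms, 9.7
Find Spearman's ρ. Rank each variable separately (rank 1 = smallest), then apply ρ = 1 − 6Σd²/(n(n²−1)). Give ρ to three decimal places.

-0.100

Ranks of variable 1: 1, 5, 4, 3, 2
Ranks of variable 2: 3, 4, 2, 1, 5
d = r₁ − r₂: -2, 1, 2, 2, -3
d²: 4, 1, 4, 4, 9; Σd² = 22
ρ = 1 − 6·22/(5·24) = 1 − 132/120 = -0.100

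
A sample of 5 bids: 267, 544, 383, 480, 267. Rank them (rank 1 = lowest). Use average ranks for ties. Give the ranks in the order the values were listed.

Sorted (ascending): 267, 267, 383, 480, 544
The 2 values of 267 occupy positions 1–2 → average rank (1+2)/2 = 1.5.

1.5, 5, 3, 4, 1.5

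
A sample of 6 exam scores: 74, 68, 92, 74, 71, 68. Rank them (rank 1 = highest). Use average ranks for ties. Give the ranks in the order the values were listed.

Sorted (descending): 92, 74, 74, 71, 68, 68
The 2 values of 74 occupy positions 2–3 → average rank (2+3)/2 = 2.5.
The 2 values of 68 occupy positions 5–6 → average rank (5+6)/2 = 5.5.

2.5, 5.5, 1, 2.5, 4, 5.5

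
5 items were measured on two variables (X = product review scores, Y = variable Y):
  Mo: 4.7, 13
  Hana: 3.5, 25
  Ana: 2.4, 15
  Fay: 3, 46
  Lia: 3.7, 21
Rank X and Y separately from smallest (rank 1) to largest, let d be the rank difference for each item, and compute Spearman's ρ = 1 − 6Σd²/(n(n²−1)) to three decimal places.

-0.400

Ranks of variable 1: 5, 3, 1, 2, 4
Ranks of variable 2: 1, 4, 2, 5, 3
d = r₁ − r₂: 4, -1, -1, -3, 1
d²: 16, 1, 1, 9, 1; Σd² = 28
ρ = 1 − 6·28/(5·24) = 1 − 168/120 = -0.400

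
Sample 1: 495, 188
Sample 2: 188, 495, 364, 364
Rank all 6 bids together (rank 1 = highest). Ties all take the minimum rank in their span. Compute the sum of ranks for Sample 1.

Sorted (descending): 495, 495, 364, 364, 188, 188
The 2 values of 495 occupy positions 1–2 → each gets rank 1.
The 2 values of 364 occupy positions 3–4 → each gets rank 3.
The 2 values of 188 occupy positions 5–6 → each gets rank 5.
Sample 1 values → pooled ranks: 495→1, 188→5
Rank sum = 1 + 5 = 6

6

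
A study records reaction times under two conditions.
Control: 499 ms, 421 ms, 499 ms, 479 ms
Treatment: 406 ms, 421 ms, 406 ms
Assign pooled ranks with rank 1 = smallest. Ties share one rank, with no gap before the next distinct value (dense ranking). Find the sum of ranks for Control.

13

Sorted (ascending): 406, 406, 421, 421, 479, 499, 499
The 2 values of 406 share dense rank 1.
The 2 values of 421 share dense rank 2.
The 2 values of 499 share dense rank 4.
Remaining distinct values take the next consecutive integers.
Control values → pooled ranks: 499→4, 421→2, 499→4, 479→3
Rank sum = 4 + 2 + 4 + 3 = 13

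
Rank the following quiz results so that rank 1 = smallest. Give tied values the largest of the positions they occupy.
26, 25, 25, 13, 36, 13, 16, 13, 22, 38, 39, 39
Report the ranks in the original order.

Sorted (ascending): 13, 13, 13, 16, 22, 25, 25, 26, 36, 38, 39, 39
The 3 values of 13 occupy positions 1–3 → each gets rank 3.
The 2 values of 25 occupy positions 6–7 → each gets rank 7.
The 2 values of 39 occupy positions 11–12 → each gets rank 12.

8, 7, 7, 3, 9, 3, 4, 3, 5, 10, 12, 12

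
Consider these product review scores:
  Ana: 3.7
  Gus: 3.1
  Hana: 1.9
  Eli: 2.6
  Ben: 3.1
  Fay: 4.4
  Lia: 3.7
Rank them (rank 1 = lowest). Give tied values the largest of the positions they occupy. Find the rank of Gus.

4

Sorted (ascending): 1.9, 2.6, 3.1, 3.1, 3.7, 3.7, 4.4
The 2 values of 3.1 occupy positions 3–4 → each gets rank 4.
The 2 values of 3.7 occupy positions 5–6 → each gets rank 6.
Gus has value 3.1 → rank 4.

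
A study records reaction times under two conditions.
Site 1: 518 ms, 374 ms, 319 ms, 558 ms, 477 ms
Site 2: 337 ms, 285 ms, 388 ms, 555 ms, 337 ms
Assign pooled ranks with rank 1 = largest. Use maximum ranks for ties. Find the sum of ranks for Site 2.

33

Sorted (descending): 558, 555, 518, 477, 388, 374, 337, 337, 319, 285
The 2 values of 337 occupy positions 7–8 → each gets rank 8.
Site 2 values → pooled ranks: 337→8, 285→10, 388→5, 555→2, 337→8
Rank sum = 8 + 10 + 5 + 2 + 8 = 33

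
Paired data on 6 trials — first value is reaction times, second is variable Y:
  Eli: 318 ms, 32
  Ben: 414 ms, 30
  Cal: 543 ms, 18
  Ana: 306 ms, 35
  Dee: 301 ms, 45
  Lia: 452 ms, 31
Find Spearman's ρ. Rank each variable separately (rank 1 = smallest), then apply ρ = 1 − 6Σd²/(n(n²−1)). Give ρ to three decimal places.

-0.943

Ranks of variable 1: 3, 4, 6, 2, 1, 5
Ranks of variable 2: 4, 2, 1, 5, 6, 3
d = r₁ − r₂: -1, 2, 5, -3, -5, 2
d²: 1, 4, 25, 9, 25, 4; Σd² = 68
ρ = 1 − 6·68/(6·35) = 1 − 408/210 = -0.943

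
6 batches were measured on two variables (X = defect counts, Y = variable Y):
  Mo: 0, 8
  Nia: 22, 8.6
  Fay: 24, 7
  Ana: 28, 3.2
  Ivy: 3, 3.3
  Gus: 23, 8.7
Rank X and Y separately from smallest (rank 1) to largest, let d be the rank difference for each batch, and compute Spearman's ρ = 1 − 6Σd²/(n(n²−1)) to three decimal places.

Ranks of variable 1: 1, 3, 5, 6, 2, 4
Ranks of variable 2: 4, 5, 3, 1, 2, 6
d = r₁ − r₂: -3, -2, 2, 5, 0, -2
d²: 9, 4, 4, 25, 0, 4; Σd² = 46
ρ = 1 − 6·46/(6·35) = 1 − 276/210 = -0.314

-0.314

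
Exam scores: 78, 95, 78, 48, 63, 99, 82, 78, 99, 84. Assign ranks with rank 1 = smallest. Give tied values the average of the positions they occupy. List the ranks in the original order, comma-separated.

4, 8, 4, 1, 2, 9.5, 6, 4, 9.5, 7

Sorted (ascending): 48, 63, 78, 78, 78, 82, 84, 95, 99, 99
The 3 values of 78 occupy positions 3–5 → average rank 4.
The 2 values of 99 occupy positions 9–10 → average rank (9+10)/2 = 9.5.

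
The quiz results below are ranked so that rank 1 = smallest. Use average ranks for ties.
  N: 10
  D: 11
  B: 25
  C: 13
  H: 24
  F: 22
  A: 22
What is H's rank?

Sorted (ascending): 10, 11, 13, 22, 22, 24, 25
The 2 values of 22 occupy positions 4–5 → average rank (4+5)/2 = 4.5.
H has value 24 → rank 6.

6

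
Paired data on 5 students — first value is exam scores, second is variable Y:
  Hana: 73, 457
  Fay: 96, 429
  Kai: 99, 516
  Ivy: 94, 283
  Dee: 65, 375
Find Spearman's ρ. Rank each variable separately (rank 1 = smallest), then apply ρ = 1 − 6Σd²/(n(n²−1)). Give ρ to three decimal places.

0.500

Ranks of variable 1: 2, 4, 5, 3, 1
Ranks of variable 2: 4, 3, 5, 1, 2
d = r₁ − r₂: -2, 1, 0, 2, -1
d²: 4, 1, 0, 4, 1; Σd² = 10
ρ = 1 − 6·10/(5·24) = 1 − 60/120 = 0.500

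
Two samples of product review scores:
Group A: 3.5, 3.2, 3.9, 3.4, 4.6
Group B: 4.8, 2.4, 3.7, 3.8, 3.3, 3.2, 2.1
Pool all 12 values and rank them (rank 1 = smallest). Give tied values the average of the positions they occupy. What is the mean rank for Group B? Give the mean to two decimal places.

5.79

Sorted (ascending): 2.1, 2.4, 3.2, 3.2, 3.3, 3.4, 3.5, 3.7, 3.8, 3.9, 4.6, 4.8
The 2 values of 3.2 occupy positions 3–4 → average rank (3+4)/2 = 3.5.
Group B values → pooled ranks: 4.8→12, 2.4→2, 3.7→8, 3.8→9, 3.3→5, 3.2→3.5, 2.1→1
Mean rank = (12 + 2 + 8 + 9 + 5 + 3.5 + 1) / 7 = 5.79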